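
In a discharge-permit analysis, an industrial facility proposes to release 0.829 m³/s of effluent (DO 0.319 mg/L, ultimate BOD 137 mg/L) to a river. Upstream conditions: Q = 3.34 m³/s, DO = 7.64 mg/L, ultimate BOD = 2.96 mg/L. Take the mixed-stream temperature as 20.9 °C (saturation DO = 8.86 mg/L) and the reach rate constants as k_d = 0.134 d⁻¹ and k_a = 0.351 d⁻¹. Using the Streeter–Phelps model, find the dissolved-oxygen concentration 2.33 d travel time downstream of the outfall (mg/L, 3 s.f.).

Mixed DO = (3.34×7.64 + 0.829×0.319)/(3.34+0.829) = 25.78/4.169 = 6.184 mg/L.
Mixed L₀ = (3.34×2.96 + 0.829×137)/(4.169) = 123.5/4.169 = 29.61 mg/L.
Initial deficit D₀ = C_s − DO₀ = 8.86 − 6.184 = 2.676 mg/L.
D(2.33) = [0.134×29.61/(0.351−0.134)](e^(−0.134×2.33) − e^(−0.351×2.33)) + 2.676 e^(−0.351×2.33)
= 18.29 × (0.7318 − 0.4414) + 2.676 × 0.4414 = 6.492 mg/L.
DO = 8.86 − 6.492 = 2.368 mg/L.

DO ≈ 2.37 mg/L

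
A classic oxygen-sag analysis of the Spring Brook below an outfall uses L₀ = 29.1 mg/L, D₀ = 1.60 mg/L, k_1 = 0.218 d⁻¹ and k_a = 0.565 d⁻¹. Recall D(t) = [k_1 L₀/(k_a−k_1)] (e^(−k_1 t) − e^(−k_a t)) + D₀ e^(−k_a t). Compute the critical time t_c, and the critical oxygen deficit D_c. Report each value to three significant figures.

t_c ≈ 2.48 d; D_c ≈ 6.54 mg/L

t_c = [1/(k_a−k_1)] ln[(k_a/k_1)(1 − D₀(k_a−k_1)/(k_1 L₀))]
= [1/(0.565−0.218)] ln[(0.565/0.218)(1 − 1.60×0.3470/(0.218×29.1))]
= (1/0.3470) ln[2.592 × 0.9125] = 2.882 × ln(2.365) = 2.882 × 0.8607 = 2.481 d.
D_c = (k_1/k_a) L₀ e^(−k_1 t_c) = (0.218/0.565) × 29.1 × e^(−0.218×2.481) = 0.3858 × 29.1 × 0.5823 = 6.538 mg/L.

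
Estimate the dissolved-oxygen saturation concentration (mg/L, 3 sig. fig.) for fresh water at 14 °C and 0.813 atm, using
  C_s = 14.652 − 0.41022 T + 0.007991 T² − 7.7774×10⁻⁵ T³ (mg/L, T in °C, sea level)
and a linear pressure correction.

At sea level: C_s = 14.652 − 0.41022×14 + 0.007991×14² − 7.7774×10⁻⁵×14³ = 10.26 mg/L.
Pressure correction: C_s' = 10.26 × 0.813 = 8.343 mg/L.

C_s ≈ 8.34 mg/L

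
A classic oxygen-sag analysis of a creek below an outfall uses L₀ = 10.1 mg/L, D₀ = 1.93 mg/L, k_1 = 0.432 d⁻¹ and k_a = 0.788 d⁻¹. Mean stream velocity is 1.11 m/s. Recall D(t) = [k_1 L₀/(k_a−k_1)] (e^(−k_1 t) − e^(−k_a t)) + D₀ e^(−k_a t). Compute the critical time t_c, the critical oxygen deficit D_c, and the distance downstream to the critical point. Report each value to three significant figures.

t_c = [1/(k_a−k_1)] ln[(k_a/k_1)(1 − D₀(k_a−k_1)/(k_1 L₀))]
= [1/(0.788−0.432)] ln[(0.788/0.432)(1 − 1.93×0.3560/(0.432×10.1))]
= (1/0.3560) ln[1.824 × 0.8425] = 2.809 × ln(1.537) = 2.809 × 0.4297 = 1.207 d.
L(t_c) = L₀ e^(−k_1 t_c) = 10.1 × 0.5937 = 5.996 mg/L, and at the critical point k_a D_c = k_1 L, so D_c = (0.432/0.788) × 5.996 = 3.287 mg/L.
x_c = v t_c = 1.11 m/s × 1.207 d × 86400 s/d = 115800 m ≈ 116 km.

t_c ≈ 1.21 d; D_c ≈ 3.29 mg/L; x_c ≈ 116 km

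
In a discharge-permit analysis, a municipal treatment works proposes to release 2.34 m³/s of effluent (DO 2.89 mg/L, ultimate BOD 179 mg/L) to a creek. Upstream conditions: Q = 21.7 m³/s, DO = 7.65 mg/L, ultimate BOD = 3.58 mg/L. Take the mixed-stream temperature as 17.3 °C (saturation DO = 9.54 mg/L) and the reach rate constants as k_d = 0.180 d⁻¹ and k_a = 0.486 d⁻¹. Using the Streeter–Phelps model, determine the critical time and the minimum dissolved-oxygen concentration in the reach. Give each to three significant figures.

t_c ≈ 2.54 d; minimum DO ≈ 4.70 mg/L

Mixed DO = (21.7×7.65 + 2.34×2.89)/(21.7+2.34) = 172.8/24.04 = 7.187 mg/L.
Mixed L₀ = (21.7×3.58 + 2.34×179)/(24.04) = 496.5/24.04 = 20.65 mg/L.
Initial deficit D₀ = C_s − DO₀ = 9.54 − 7.187 = 2.353 mg/L.
t_c = (1/0.3060) ln[(0.486/0.180)(1 − 2.353×0.3060/(0.180×20.65))] = 3.268 × ln(2.177) = 2.542 d.
D_c = (0.180/0.486) × 20.65 × e^(−0.180×2.542) = 0.3704 × 20.65 × 0.6328 = 4.841 mg/L.
Minimum DO = 9.54 − 4.841 = 4.699 mg/L.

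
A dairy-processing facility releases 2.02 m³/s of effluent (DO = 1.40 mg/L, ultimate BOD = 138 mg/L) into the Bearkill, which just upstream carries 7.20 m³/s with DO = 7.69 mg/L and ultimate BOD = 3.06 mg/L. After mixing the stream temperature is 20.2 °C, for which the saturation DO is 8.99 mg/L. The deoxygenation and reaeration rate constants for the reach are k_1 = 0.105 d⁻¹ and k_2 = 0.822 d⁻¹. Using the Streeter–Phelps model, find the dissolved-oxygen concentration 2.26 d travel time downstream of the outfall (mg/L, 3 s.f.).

Mixed DO = (7.20×7.69 + 2.02×1.40)/(7.20+2.02) = 58.20/9.220 = 6.312 mg/L.
Mixed L₀ = (7.20×3.06 + 2.02×138)/(9.220) = 300.8/9.220 = 32.62 mg/L.
Initial deficit D₀ = C_s − DO₀ = 8.99 − 6.312 = 2.678 mg/L.
D(2.26) = [0.105×32.62/(0.822−0.105)](e^(−0.105×2.26) − e^(−0.822×2.26)) + 2.678 e^(−0.822×2.26)
= 4.778 × (0.7888 − 0.1560) + 2.678 × 0.1560 = 3.441 mg/L.
DO = 8.99 − 3.441 = 5.549 mg/L.

DO ≈ 5.55 mg/L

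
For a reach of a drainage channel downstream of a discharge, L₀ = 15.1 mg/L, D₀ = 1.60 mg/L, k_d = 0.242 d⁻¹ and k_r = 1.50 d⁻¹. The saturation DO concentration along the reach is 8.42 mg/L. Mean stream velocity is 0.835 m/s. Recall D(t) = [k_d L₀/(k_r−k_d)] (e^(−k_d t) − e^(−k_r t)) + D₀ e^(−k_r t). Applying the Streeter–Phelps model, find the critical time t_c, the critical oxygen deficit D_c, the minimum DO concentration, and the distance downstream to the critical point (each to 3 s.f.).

t_c = [1/(k_r−k_d)] ln[(k_r/k_d)(1 − D₀(k_r−k_d)/(k_d L₀))]
= [1/(1.50−0.242)] ln[(1.50/0.242)(1 − 1.60×1.258/(0.242×15.1))]
= (1/1.258) ln[6.198 × 0.4492] = 0.7949 × ln(2.784) = 0.7949 × 1.024 = 0.8140 d.
L(t_c) = L₀ e^(−k_d t_c) = 15.1 × 0.8212 = 12.40 mg/L, and at the critical point k_r D_c = k_d L, so D_c = (0.242/1.50) × 12.40 = 2.001 mg/L.
Minimum DO = C_s − D_c = 8.42 − 2.001 = 6.419 mg/L.
x_c = v t_c = 0.835 m/s × 0.8140 d × 86400 s/d = 58720 m ≈ 58.7 km.

t_c ≈ 0.814 d; D_c ≈ 2.00 mg/L; min DO ≈ 6.42 mg/L; x_c ≈ 58.7 km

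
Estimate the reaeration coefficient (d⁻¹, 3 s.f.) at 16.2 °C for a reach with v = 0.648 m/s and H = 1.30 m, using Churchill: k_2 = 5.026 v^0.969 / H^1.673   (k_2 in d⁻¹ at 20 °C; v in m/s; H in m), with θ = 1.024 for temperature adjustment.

k_2 ≈ 1.94 d⁻¹

k_2(20) = 5.026 × 0.648^0.969 / 1.30^1.673 = 5.026 × 0.6568 / 1.551 = 2.128 d⁻¹.
k_2(16.2) = 2.128 × 1.024^(16.2−20) = 2.128 × 0.9138 = 1.945 d⁻¹.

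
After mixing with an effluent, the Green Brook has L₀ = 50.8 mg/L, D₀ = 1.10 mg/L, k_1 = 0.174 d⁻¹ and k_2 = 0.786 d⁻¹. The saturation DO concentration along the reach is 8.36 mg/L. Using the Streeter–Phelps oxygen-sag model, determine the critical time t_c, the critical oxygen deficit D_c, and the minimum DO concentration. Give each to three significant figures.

t_c ≈ 2.33 d; D_c ≈ 7.49 mg/L; min DO ≈ 0.868 mg/L

t_c = [1/(k_2−k_1)] ln[(k_2/k_1)(1 − D₀(k_2−k_1)/(k_1 L₀))]
= [1/(0.786−0.174)] ln[(0.786/0.174)(1 − 1.10×0.6120/(0.174×50.8))]
= (1/0.6120) ln[4.517 × 0.9238] = 1.634 × ln(4.173) = 1.634 × 1.429 = 2.334 d.
L(t_c) = L₀ e^(−k_1 t_c) = 50.8 × 0.6662 = 33.84 mg/L, and at the critical point k_2 D_c = k_1 L, so D_c = (0.174/0.786) × 33.84 = 7.492 mg/L.
Minimum DO = C_s − D_c = 8.36 − 7.492 = 0.8683 mg/L.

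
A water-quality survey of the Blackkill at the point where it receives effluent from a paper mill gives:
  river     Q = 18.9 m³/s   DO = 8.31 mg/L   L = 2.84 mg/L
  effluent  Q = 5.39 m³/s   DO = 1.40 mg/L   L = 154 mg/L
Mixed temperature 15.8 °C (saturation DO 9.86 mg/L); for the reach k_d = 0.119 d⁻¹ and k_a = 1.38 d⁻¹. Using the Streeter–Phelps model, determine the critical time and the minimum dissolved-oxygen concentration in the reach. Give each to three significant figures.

Mixed DO = (18.9×8.31 + 5.39×1.40)/(18.9+5.39) = 164.6/24.29 = 6.777 mg/L.
Mixed L₀ = (18.9×2.84 + 5.39×154)/(24.29) = 883.7/24.29 = 36.38 mg/L.
Initial deficit D₀ = C_s − DO₀ = 9.86 − 6.777 = 3.083 mg/L.
t_c = (1/1.261) ln[(1.38/0.119)(1 − 3.083×1.261/(0.119×36.38))] = 0.7930 × ln(1.182) = 0.1329 d.
D_c = (0.119/1.38) × 36.38 × e^(−0.119×0.1329) = 0.08623 × 36.38 × 0.9843 = 3.088 mg/L.
Minimum DO = 9.86 − 3.088 = 6.772 mg/L.

t_c ≈ 0.133 d; minimum DO ≈ 6.77 mg/L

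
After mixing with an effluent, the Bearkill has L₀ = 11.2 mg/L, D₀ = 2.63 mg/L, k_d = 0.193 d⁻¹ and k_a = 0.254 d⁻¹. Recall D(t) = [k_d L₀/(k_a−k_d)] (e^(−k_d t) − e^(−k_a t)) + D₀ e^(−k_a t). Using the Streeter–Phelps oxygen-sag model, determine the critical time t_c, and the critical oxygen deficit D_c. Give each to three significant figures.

With k_a/k_d = 1.316 and 1 − D₀(k_a−k_d)/(k_d L₀) = 0.9258,
t_c = ln(1.316 × 0.9258) / (0.254 − 0.193) = ln(1.218) / 0.06100 = 0.1975/0.06100 = 3.238 d.
D_c = (k_d/k_a) L₀ e^(−k_d t_c) = (0.193/0.254) × 11.2 × e^(−0.193×3.238) = 0.7598 × 11.2 × 0.5353 = 4.555 mg/L.

t_c ≈ 3.24 d; D_c ≈ 4.56 mg/L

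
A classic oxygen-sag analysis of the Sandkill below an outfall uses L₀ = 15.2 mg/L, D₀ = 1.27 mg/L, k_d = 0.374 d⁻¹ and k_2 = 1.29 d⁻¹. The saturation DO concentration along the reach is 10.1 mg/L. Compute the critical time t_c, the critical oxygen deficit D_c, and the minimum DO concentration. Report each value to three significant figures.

At the critical point dD/dt = 0, so k_d L₀ e^(−k_d t) = k_2 D. Substituting D(t) from the Streeter–Phelps equation and solving for t gives
t_c = ln[(k_2/k_d)(1 − D₀(k_2−k_d)/(k_d L₀))] / (k_2−k_d).
Here k_2−k_d = 0.9160 d⁻¹ and 1 − D₀(k_2−k_d)/(k_d L₀) = 1 − 1.27×0.9160/(0.374×15.2) = 0.7954, so
t_c = ln(3.449 × 0.7954) / 0.9160 = 1.009 / 0.9160 = 1.102 d.
L(t_c) = L₀ e^(−k_d t_c) = 15.2 × 0.6623 = 10.07 mg/L, and at the critical point k_2 D_c = k_d L, so D_c = (0.374/1.29) × 10.07 = 2.919 mg/L.
Minimum DO = C_s − D_c = 10.1 − 2.919 = 7.181 mg/L.

t_c ≈ 1.10 d; D_c ≈ 2.92 mg/L; min DO ≈ 7.18 mg/L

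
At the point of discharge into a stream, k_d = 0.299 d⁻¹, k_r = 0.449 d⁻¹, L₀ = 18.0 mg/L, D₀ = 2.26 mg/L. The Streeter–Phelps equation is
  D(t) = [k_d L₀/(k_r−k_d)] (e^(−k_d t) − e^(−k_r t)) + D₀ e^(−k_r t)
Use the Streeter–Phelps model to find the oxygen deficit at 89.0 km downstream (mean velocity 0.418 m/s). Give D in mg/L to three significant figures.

D ≈ 6.05 mg/L

Travel time t = x/v = 89.0 km / (0.418 m/s) = 89000 m / 0.418 m/s = 212900 s = 2.464 d.
k_d L₀/(k_r−k_d) = 0.299×18.0/(0.449−0.299) = 5.382/0.1500 = 35.88 mg/L.
e^(−k_d t) = e^(−0.299×2.464) = 0.4786; e^(−k_r t) = e^(−0.449×2.464) = 0.3307.
D = 35.88 × (0.4786 − 0.3307) + 2.26 × 0.3307 = 5.307 + 0.7474 = 6.054 mg/L.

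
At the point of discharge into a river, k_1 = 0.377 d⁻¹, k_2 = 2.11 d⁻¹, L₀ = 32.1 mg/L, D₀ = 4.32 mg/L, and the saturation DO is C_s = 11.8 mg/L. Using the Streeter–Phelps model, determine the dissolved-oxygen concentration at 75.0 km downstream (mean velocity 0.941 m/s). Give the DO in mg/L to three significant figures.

DO ≈ 7.25 mg/L

Travel time t = x/v = 75.0 km / (0.941 m/s) = 75000 m / 0.941 m/s = 79700 s = 0.9225 d.
k_1 L₀/(k_2−k_1) = 0.377×32.1/(2.11−0.377) = 12.10/1.733 = 6.983 mg/L.
e^(−k_1 t) = e^(−0.377×0.9225) = 0.7063; e^(−k_2 t) = e^(−2.11×0.9225) = 0.1428.
D = 6.983 × (0.7063 − 0.1428) + 4.32 × 0.1428 = 3.935 + 0.6168 = 4.552 mg/L.
DO = C_s − D = 11.8 − 4.552 = 7.248 mg/L.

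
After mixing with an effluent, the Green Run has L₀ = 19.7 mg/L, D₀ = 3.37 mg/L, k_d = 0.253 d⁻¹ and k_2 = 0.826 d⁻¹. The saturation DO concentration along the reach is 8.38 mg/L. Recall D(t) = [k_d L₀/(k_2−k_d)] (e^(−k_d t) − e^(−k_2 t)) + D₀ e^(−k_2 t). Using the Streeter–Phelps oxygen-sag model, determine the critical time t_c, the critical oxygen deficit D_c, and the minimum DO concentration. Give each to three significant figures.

t_c ≈ 1.21 d; D_c ≈ 4.44 mg/L; min DO ≈ 3.94 mg/L

At the critical point dD/dt = 0, so k_d L₀ e^(−k_d t) = k_2 D. Substituting D(t) from the Streeter–Phelps equation and solving for t gives
t_c = ln[(k_2/k_d)(1 − D₀(k_2−k_d)/(k_d L₀))] / (k_2−k_d).
Here k_2−k_d = 0.5730 d⁻¹ and 1 − D₀(k_2−k_d)/(k_d L₀) = 1 − 3.37×0.5730/(0.253×19.7) = 0.6126, so
t_c = ln(3.265 × 0.6126) / 0.5730 = 0.6931 / 0.5730 = 1.210 d.
L(t_c) = L₀ e^(−k_d t_c) = 19.7 × 0.7364 = 14.51 mg/L, and at the critical point k_2 D_c = k_d L, so D_c = (0.253/0.826) × 14.51 = 4.443 mg/L.
Minimum DO = C_s − D_c = 8.38 − 4.443 = 3.937 mg/L.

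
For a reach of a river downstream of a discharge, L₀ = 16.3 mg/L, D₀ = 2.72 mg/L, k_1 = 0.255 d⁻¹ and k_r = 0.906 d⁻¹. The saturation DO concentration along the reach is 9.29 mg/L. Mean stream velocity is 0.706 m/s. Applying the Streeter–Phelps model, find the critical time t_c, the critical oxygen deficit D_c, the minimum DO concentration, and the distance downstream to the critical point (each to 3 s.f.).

t_c ≈ 1.09 d; D_c ≈ 3.47 mg/L; min DO ≈ 5.82 mg/L; x_c ≈ 66.8 km

t_c = [1/(k_r−k_1)] ln[(k_r/k_1)(1 − D₀(k_r−k_1)/(k_1 L₀))]
= [1/(0.906−0.255)] ln[(0.906/0.255)(1 − 2.72×0.6510/(0.255×16.3))]
= (1/0.6510) ln[3.553 × 0.5740] = 1.536 × ln(2.039) = 1.536 × 0.7126 = 1.095 d.
D_c = (k_1/k_r) L₀ e^(−k_1 t_c) = (0.255/0.906) × 16.3 × e^(−0.255×1.095) = 0.2815 × 16.3 × 0.7564 = 3.470 mg/L.
Minimum DO = C_s − D_c = 9.29 − 3.470 = 5.820 mg/L.
x_c = v t_c = 0.706 m/s × 1.095 d × 86400 s/d = 66770 m ≈ 66.8 km.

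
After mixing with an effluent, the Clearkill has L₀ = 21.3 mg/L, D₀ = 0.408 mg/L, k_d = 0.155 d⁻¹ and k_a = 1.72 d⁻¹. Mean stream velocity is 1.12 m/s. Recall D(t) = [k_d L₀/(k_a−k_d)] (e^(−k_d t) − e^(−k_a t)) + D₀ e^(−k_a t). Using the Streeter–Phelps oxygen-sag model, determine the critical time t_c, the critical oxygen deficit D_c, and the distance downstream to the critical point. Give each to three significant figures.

t_c ≈ 1.40 d; D_c ≈ 1.54 mg/L; x_c ≈ 136 km

t_c = [1/(k_a−k_d)] ln[(k_a/k_d)(1 − D₀(k_a−k_d)/(k_d L₀))]
= [1/(1.72−0.155)] ln[(1.72/0.155)(1 − 0.408×1.565/(0.155×21.3))]
= (1/1.565) ln[11.10 × 0.8066] = 0.6390 × ln(8.951) = 0.6390 × 2.192 = 1.400 d.
L(t_c) = L₀ e^(−k_d t_c) = 21.3 × 0.8049 = 17.14 mg/L, and at the critical point k_a D_c = k_d L, so D_c = (0.155/1.72) × 17.14 = 1.545 mg/L.
x_c = v t_c = 1.12 m/s × 1.400 d × 86400 s/d = 135500 m ≈ 136 km.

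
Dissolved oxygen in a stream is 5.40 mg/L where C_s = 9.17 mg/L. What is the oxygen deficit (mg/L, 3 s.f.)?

D ≈ 3.77 mg/L

D = C_s − C = 9.17 − 5.40 = 3.77 mg/L.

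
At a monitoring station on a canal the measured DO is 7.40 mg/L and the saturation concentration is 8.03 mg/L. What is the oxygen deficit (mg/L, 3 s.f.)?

D ≈ 0.630 mg/L

D = C_s − C = 8.03 − 7.40 = 0.630 mg/L.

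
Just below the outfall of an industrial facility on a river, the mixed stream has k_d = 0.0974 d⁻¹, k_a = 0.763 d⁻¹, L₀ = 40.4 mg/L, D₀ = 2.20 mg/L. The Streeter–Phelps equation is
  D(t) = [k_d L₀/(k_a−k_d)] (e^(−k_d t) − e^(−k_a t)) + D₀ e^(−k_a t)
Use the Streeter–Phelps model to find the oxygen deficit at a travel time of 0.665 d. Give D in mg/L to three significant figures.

D ≈ 3.31 mg/L

k_d L₀/(k_a−k_d) = 0.0974×40.4/(0.763−0.0974) = 3.935/0.6656 = 5.912 mg/L.
e^(−k_d t) = e^(−0.0974×0.6650) = 0.9373; e^(−k_a t) = e^(−0.763×0.6650) = 0.6021.
D = 5.912 × (0.9373 − 0.6021) + 2.20 × 0.6021 = 1.982 + 1.325 = 3.306 mg/L.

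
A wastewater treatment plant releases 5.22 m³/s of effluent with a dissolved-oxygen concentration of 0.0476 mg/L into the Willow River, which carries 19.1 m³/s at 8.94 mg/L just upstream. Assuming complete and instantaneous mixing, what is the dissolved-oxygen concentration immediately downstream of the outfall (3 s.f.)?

7.03 mg/L

Flow-weighted mixing: C = (Q_r C_r + Q_w C_w)/(Q_r + Q_w)
= (19.1×8.94 + 5.22×0.0476)/(19.1 + 5.22) = 171.0/24.32 = 7.031 mg/L.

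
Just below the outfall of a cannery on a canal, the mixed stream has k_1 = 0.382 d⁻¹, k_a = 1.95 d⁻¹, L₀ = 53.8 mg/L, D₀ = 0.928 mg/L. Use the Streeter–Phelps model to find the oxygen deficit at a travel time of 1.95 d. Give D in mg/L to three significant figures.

k_1 L₀/(k_a−k_1) = 0.382×53.8/(1.95−0.382) = 20.55/1.568 = 13.11 mg/L.
e^(−k_1 t) = e^(−0.382×1.950) = 0.4748; e^(−k_a t) = e^(−1.95×1.950) = 0.02231.
D = 13.11 × (0.4748 − 0.02231) + 0.928 × 0.02231 = 5.930 + 0.02071 = 5.951 mg/L.

D ≈ 5.95 mg/L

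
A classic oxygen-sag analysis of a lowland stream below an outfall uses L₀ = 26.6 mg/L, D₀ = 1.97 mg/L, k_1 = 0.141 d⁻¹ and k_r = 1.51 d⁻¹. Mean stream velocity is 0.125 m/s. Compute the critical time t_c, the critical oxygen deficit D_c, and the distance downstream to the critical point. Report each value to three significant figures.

At the critical point dD/dt = 0, so k_1 L₀ e^(−k_1 t) = k_r D. Substituting D(t) from the Streeter–Phelps equation and solving for t gives
t_c = ln[(k_r/k_1)(1 − D₀(k_r−k_1)/(k_1 L₀))] / (k_r−k_1).
Here k_r−k_1 = 1.369 d⁻¹ and 1 − D₀(k_r−k_1)/(k_1 L₀) = 1 − 1.97×1.369/(0.141×26.6) = 0.2809, so
t_c = ln(10.71 × 0.2809) / 1.369 = 1.101 / 1.369 = 0.8046 d.
L(t_c) = L₀ e^(−k_1 t_c) = 26.6 × 0.8928 = 23.75 mg/L, and at the critical point k_r D_c = k_1 L, so D_c = (0.141/1.51) × 23.75 = 2.217 mg/L.
x_c = v t_c = 0.125 m/s × 0.8046 d × 86400 s/d = 8689 m ≈ 8.69 km.

t_c ≈ 0.805 d; D_c ≈ 2.22 mg/L; x_c ≈ 8.69 km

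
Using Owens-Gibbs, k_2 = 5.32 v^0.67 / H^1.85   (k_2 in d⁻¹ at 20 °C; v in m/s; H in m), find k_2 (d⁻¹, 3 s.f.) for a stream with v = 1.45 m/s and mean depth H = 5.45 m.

k_2 ≈ 0.296 d⁻¹

k_2 = 5.32 × 1.45^0.67 / 5.45^1.85 = 5.32 × 1.283 / 23.03 = 0.2963 d⁻¹.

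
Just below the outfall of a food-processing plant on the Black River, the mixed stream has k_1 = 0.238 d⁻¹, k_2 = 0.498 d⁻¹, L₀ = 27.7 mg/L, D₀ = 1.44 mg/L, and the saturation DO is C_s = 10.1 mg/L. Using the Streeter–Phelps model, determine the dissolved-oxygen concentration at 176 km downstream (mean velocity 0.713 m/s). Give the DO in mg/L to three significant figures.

Travel time t = x/v = 176 km / (0.713 m/s) = 176000 m / 0.713 m/s = 246800 s = 2.857 d.
k_1 L₀/(k_2−k_1) = 0.238×27.7/(0.498−0.238) = 6.593/0.2600 = 25.36 mg/L.
e^(−k_1 t) = e^(−0.238×2.857) = 0.5066; e^(−k_2 t) = e^(−0.498×2.857) = 0.2410.
D = 25.36 × (0.5066 − 0.2410) + 1.44 × 0.2410 = 6.734 + 0.3471 = 7.082 mg/L.
DO = C_s − D = 10.1 − 7.082 = 3.018 mg/L.

DO ≈ 3.02 mg/L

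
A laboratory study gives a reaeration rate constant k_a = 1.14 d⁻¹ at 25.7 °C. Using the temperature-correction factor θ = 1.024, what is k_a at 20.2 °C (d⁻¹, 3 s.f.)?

k_a ≈ 1.00 d⁻¹

k_a(T₂) = k_a(T₁) · θ^(T₂−T₁) = 1.14 × 1.024^(20.2−25.7)
= 1.14 × 1.024^-5.50 = 1.14 × 0.8777 = 1.001 d⁻¹.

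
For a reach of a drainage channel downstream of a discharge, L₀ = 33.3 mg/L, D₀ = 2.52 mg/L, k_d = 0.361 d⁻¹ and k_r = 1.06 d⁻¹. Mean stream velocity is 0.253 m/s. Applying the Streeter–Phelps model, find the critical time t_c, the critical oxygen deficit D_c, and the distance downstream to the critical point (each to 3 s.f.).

At the critical point dD/dt = 0, so k_d L₀ e^(−k_d t) = k_r D. Substituting D(t) from the Streeter–Phelps equation and solving for t gives
t_c = ln[(k_r/k_d)(1 − D₀(k_r−k_d)/(k_d L₀))] / (k_r−k_d).
Here k_r−k_d = 0.6990 d⁻¹ and 1 − D₀(k_r−k_d)/(k_d L₀) = 1 − 2.52×0.6990/(0.361×33.3) = 0.8535, so
t_c = ln(2.936 × 0.8535) / 0.6990 = 0.9187 / 0.6990 = 1.314 d.
D_c = (k_d/k_r) L₀ e^(−k_d t_c) = (0.361/1.06) × 33.3 × e^(−0.361×1.314) = 0.3406 × 33.3 × 0.6222 = 7.056 mg/L.
x_c = v t_c = 0.253 m/s × 1.314 d × 86400 s/d = 28730 m ≈ 28.7 km.

t_c ≈ 1.31 d; D_c ≈ 7.06 mg/L; x_c ≈ 28.7 km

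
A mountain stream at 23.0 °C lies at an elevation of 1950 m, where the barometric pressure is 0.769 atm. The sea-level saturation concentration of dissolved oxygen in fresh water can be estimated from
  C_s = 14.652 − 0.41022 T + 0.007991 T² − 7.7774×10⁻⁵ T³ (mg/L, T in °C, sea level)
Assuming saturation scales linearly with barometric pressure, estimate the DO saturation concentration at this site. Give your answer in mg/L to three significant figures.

C_s ≈ 6.53 mg/L

At sea level: C_s = 14.652 − 0.41022×23.0 + 0.007991×23.0² − 7.7774×10⁻⁵×23.0³ = 8.498 mg/L.
Pressure correction: C_s' = 8.498 × 0.769 = 6.535 mg/L.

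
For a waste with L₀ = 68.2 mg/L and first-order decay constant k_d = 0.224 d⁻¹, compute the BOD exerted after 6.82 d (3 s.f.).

y_t = L₀(1 − e^(−k_d t)) = 68.2 × (1 − e^(−0.224×6.82))
= 68.2 × (1 − 0.2170) = 68.2 × 0.7830 = 53.40 mg/L.

y ≈ 53.4 mg/L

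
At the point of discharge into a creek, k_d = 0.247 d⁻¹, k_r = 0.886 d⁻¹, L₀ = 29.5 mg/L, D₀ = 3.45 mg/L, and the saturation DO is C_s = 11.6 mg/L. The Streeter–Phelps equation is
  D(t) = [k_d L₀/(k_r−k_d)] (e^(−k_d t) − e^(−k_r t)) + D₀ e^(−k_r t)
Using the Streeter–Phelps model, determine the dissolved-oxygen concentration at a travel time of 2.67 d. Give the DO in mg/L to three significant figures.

k_d L₀/(k_r−k_d) = 0.247×29.5/(0.886−0.247) = 7.287/0.6390 = 11.40 mg/L.
e^(−k_d t) = e^(−0.247×2.670) = 0.5171; e^(−k_r t) = e^(−0.886×2.670) = 0.09389.
D = 11.40 × (0.5171 − 0.09389) + 3.45 × 0.09389 = 4.826 + 0.3239 = 5.150 mg/L.
DO = C_s − D = 11.6 − 5.150 = 6.450 mg/L.

DO ≈ 6.45 mg/L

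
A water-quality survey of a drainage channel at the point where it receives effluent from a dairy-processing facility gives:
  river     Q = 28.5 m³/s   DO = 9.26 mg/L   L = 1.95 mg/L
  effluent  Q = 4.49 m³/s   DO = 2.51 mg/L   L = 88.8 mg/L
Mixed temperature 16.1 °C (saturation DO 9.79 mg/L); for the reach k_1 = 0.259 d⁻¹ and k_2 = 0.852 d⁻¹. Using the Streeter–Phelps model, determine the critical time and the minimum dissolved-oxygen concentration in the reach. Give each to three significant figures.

Mixed DO = (28.5×9.26 + 4.49×2.51)/(28.5+4.49) = 275.2/32.99 = 8.341 mg/L.
Mixed L₀ = (28.5×1.95 + 4.49×88.8)/(32.99) = 454.3/32.99 = 13.77 mg/L.
Initial deficit D₀ = C_s − DO₀ = 9.79 − 8.341 = 1.449 mg/L.
t_c = (1/0.5930) ln[(0.852/0.259)(1 − 1.449×0.5930/(0.259×13.77))] = 1.686 × ln(2.497) = 1.543 d.
D_c = (0.259/0.852) × 13.77 × e^(−0.259×1.543) = 0.3040 × 13.77 × 0.6705 = 2.807 mg/L.
Minimum DO = 9.79 − 2.807 = 6.983 mg/L.

t_c ≈ 1.54 d; minimum DO ≈ 6.98 mg/L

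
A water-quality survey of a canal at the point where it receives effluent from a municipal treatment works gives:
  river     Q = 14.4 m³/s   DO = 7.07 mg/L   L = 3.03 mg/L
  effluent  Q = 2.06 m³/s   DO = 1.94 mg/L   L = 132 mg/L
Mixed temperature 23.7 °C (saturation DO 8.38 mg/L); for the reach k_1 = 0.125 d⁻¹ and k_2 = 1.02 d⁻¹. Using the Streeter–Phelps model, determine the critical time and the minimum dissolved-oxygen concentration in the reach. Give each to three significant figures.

Mixed DO = (14.4×7.07 + 2.06×1.94)/(14.4+2.06) = 105.8/16.46 = 6.428 mg/L.
Mixed L₀ = (14.4×3.03 + 2.06×132)/(16.46) = 315.6/16.46 = 19.17 mg/L.
Initial deficit D₀ = C_s − DO₀ = 8.38 − 6.428 = 1.952 mg/L.
t_c = (1/0.8950) ln[(1.02/0.125)(1 − 1.952×0.8950/(0.125×19.17))] = 1.117 × ln(2.211) = 0.8865 d.
D_c = (0.125/1.02) × 19.17 × e^(−0.125×0.8865) = 0.1225 × 19.17 × 0.8951 = 2.103 mg/L.
Minimum DO = 8.38 − 2.103 = 6.277 mg/L.

t_c ≈ 0.887 d; minimum DO ≈ 6.28 mg/L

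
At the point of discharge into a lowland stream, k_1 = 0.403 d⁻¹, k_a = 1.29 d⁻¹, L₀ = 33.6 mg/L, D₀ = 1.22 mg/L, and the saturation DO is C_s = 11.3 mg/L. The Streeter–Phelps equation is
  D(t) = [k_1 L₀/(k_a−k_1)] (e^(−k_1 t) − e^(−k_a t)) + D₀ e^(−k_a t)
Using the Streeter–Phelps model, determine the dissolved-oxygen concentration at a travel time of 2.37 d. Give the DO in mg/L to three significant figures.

DO ≈ 6.09 mg/L

k_1 L₀/(k_a−k_1) = 0.403×33.6/(1.29−0.403) = 13.54/0.8870 = 15.27 mg/L.
e^(−k_1 t) = e^(−0.403×2.370) = 0.3848; e^(−k_a t) = e^(−1.29×2.370) = 0.04701.
D = 15.27 × (0.3848 − 0.04701) + 1.22 × 0.04701 = 5.156 + 0.05736 = 5.213 mg/L.
DO = C_s − D = 11.3 − 5.213 = 6.087 mg/L.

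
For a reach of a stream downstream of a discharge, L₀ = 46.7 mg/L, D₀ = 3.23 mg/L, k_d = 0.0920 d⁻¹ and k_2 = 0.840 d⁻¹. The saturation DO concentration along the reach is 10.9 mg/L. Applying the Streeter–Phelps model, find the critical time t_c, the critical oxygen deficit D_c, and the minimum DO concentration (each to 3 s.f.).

t_c ≈ 1.85 d; D_c ≈ 4.31 mg/L; min DO ≈ 6.59 mg/L

With k_2/k_d = 9.130 and 1 − D₀(k_2−k_d)/(k_d L₀) = 0.4377,
t_c = ln(9.130 × 0.4377) / (0.840 − 0.0920) = ln(3.996) / 0.7480 = 1.385/0.7480 = 1.852 d.
L(t_c) = L₀ e^(−k_d t_c) = 46.7 × 0.8433 = 39.38 mg/L, and at the critical point k_2 D_c = k_d L, so D_c = (0.0920/0.840) × 39.38 = 4.313 mg/L.
Minimum DO = C_s − D_c = 10.9 − 4.313 = 6.587 mg/L.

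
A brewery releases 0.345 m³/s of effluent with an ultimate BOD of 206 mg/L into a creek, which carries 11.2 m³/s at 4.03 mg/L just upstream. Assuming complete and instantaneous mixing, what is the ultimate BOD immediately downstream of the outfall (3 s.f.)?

Flow-weighted mixing: C = (Q_r C_r + Q_w C_w)/(Q_r + Q_w)
= (11.2×4.03 + 0.345×206)/(11.2 + 0.345) = 116.2/11.54 = 10.07 mg/L.

10.1 mg/L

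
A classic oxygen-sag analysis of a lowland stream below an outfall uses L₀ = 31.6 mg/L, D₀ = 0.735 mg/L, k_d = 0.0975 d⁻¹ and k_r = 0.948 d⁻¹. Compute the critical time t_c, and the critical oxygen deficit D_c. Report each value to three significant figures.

t_c = [1/(k_r−k_d)] ln[(k_r/k_d)(1 − D₀(k_r−k_d)/(k_d L₀))]
= [1/(0.948−0.0975)] ln[(0.948/0.0975)(1 − 0.735×0.8505/(0.0975×31.6))]
= (1/0.8505) ln[9.723 × 0.7971] = 1.176 × ln(7.750) = 1.176 × 2.048 = 2.408 d.
L(t_c) = L₀ e^(−k_d t_c) = 31.6 × 0.7908 = 24.99 mg/L, and at the critical point k_r D_c = k_d L, so D_c = (0.0975/0.948) × 24.99 = 2.570 mg/L.

t_c ≈ 2.41 d; D_c ≈ 2.57 mg/L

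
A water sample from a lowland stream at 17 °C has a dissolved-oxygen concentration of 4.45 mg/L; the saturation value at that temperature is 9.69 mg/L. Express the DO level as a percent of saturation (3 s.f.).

% saturation = C/C_s × 100 = 4.45/9.69 × 100 = 45.9 %.

45.9 % saturation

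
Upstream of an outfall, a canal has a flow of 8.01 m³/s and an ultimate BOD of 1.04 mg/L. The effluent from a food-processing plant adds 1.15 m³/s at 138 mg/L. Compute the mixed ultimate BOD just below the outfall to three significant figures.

Flow-weighted mixing: C = (Q_r C_r + Q_w C_w)/(Q_r + Q_w)
= (8.01×1.04 + 1.15×138)/(8.01 + 1.15) = 167.0/9.160 = 18.23 mg/L.

18.2 mg/L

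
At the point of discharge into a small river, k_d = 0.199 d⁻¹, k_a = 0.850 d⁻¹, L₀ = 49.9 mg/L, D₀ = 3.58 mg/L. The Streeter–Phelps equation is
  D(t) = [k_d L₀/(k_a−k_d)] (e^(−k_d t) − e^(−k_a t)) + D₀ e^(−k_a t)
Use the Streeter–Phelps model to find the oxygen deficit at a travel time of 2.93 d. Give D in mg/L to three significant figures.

k_d L₀/(k_a−k_d) = 0.199×49.9/(0.850−0.199) = 9.930/0.6510 = 15.25 mg/L.
e^(−k_d t) = e^(−0.199×2.930) = 0.5582; e^(−k_a t) = e^(−0.850×2.930) = 0.08287.
D = 15.25 × (0.5582 − 0.08287) + 3.58 × 0.08287 = 7.250 + 0.2967 = 7.547 mg/L.

D ≈ 7.55 mg/L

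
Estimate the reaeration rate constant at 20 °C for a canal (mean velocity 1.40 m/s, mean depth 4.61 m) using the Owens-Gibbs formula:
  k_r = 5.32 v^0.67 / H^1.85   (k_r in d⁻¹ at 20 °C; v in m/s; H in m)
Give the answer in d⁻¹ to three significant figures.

k_r = 5.32 × 1.40^0.67 / 4.61^1.85 = 5.32 × 1.253 / 16.90 = 0.3944 d⁻¹.

k_r ≈ 0.394 d⁻¹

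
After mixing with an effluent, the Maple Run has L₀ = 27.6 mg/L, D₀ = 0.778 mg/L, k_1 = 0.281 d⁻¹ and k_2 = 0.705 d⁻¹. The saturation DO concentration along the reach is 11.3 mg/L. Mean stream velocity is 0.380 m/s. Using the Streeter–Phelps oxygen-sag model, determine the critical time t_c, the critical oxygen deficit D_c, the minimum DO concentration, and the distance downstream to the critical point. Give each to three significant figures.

t_c = [1/(k_2−k_1)] ln[(k_2/k_1)(1 − D₀(k_2−k_1)/(k_1 L₀))]
= [1/(0.705−0.281)] ln[(0.705/0.281)(1 − 0.778×0.4240/(0.281×27.6))]
= (1/0.4240) ln[2.509 × 0.9575] = 2.358 × ln(2.402) = 2.358 × 0.8764 = 2.067 d.
L(t_c) = L₀ e^(−k_1 t_c) = 27.6 × 0.5594 = 15.44 mg/L, and at the critical point k_2 D_c = k_1 L, so D_c = (0.281/0.705) × 15.44 = 6.154 mg/L.
Minimum DO = C_s − D_c = 11.3 − 6.154 = 5.146 mg/L.
x_c = v t_c = 0.380 m/s × 2.067 d × 86400 s/d = 67860 m ≈ 67.9 km.

t_c ≈ 2.07 d; D_c ≈ 6.15 mg/L; min DO ≈ 5.15 mg/L; x_c ≈ 67.9 km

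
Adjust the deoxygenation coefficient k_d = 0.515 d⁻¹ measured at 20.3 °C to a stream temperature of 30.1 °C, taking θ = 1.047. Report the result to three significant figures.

k_d ≈ 0.808 d⁻¹

k_d(T₂) = k_d(T₁) · θ^(T₂−T₁) = 0.515 × 1.047^(30.1−20.3)
= 0.515 × 1.047^9.80 = 0.515 × 1.568 = 0.8078 d⁻¹.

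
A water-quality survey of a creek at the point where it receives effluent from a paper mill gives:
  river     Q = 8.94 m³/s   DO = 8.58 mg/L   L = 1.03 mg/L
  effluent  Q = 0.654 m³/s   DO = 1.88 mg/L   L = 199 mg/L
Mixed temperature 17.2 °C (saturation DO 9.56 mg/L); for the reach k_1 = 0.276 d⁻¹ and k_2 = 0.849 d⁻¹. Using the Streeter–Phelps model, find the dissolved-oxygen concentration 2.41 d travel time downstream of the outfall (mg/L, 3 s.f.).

DO ≈ 6.68 mg/L

Mixed DO = (8.94×8.58 + 0.654×1.88)/(8.94+0.654) = 77.93/9.594 = 8.123 mg/L.
Mixed L₀ = (8.94×1.03 + 0.654×199)/(9.594) = 139.4/9.594 = 14.53 mg/L.
Initial deficit D₀ = C_s − DO₀ = 9.56 − 8.123 = 1.437 mg/L.
D(2.41) = [0.276×14.53/(0.849−0.276)](e^(−0.276×2.41) − e^(−0.849×2.41)) + 1.437 e^(−0.849×2.41)
= 6.996 × (0.5142 − 0.1292) + 1.437 × 0.1292 = 2.879 mg/L.
DO = 9.56 − 2.879 = 6.681 mg/L.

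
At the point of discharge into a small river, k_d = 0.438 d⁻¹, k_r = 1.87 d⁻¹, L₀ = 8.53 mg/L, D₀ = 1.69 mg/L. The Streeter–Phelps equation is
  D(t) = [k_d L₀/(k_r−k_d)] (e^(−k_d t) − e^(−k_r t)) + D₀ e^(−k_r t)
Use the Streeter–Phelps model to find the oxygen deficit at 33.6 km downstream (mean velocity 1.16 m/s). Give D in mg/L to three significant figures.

D ≈ 1.76 mg/L

Travel time t = x/v = 33.6 km / (1.16 m/s) = 33600 m / 1.16 m/s = 28970 s = 0.3352 d.
k_d L₀/(k_r−k_d) = 0.438×8.53/(1.87−0.438) = 3.736/1.432 = 2.609 mg/L.
e^(−k_d t) = e^(−0.438×0.3352) = 0.8634; e^(−k_r t) = e^(−1.87×0.3352) = 0.5342.
D = 2.609 × (0.8634 − 0.5342) + 1.69 × 0.5342 = 0.8589 + 0.9029 = 1.762 mg/L.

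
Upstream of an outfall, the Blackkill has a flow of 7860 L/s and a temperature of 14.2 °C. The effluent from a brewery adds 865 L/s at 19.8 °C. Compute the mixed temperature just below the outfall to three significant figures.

Flow-weighted mixing: C = (Q_r C_r + Q_w C_w)/(Q_r + Q_w)
= (7860×14.2 + 865×19.8)/(7860 + 865) = 128700/8725 = 14.76 °C.

14.8 °C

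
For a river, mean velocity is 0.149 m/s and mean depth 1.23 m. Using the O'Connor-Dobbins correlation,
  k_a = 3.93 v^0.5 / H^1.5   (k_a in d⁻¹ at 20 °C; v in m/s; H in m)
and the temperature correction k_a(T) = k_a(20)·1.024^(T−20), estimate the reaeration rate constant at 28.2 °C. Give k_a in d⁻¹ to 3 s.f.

k_a(20) = 3.93 × 0.149^0.5 / 1.23^1.5 = 3.93 × 0.3860 / 1.364 = 1.112 d⁻¹.
k_a(28.2) = 1.112 × 1.024^(28.2−20) = 1.112 × 1.215 = 1.351 d⁻¹.

k_a ≈ 1.35 d⁻¹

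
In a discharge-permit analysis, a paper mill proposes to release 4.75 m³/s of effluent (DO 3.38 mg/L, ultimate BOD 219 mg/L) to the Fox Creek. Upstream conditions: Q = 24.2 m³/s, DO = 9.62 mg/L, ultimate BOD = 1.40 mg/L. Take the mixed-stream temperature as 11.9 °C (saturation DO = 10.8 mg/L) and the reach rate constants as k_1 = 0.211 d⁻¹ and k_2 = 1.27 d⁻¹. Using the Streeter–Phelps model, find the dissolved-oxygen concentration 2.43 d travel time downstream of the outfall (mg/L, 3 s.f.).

DO ≈ 6.61 mg/L

Mixed DO = (24.2×9.62 + 4.75×3.38)/(24.2+4.75) = 248.9/28.95 = 8.596 mg/L.
Mixed L₀ = (24.2×1.40 + 4.75×219)/(28.95) = 1074/28.95 = 37.10 mg/L.
Initial deficit D₀ = C_s − DO₀ = 10.8 − 8.596 = 2.204 mg/L.
D(2.43) = [0.211×37.10/(1.27−0.211)](e^(−0.211×2.43) − e^(−1.27×2.43)) + 2.204 e^(−1.27×2.43)
= 7.393 × (0.5989 − 0.04568) + 2.204 × 0.04568 = 4.190 mg/L.
DO = 10.8 − 4.190 = 6.610 mg/L.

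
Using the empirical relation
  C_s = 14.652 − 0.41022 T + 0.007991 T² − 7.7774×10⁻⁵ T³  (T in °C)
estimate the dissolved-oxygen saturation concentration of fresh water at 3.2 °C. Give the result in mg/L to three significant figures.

C_s = 14.652 − 0.41022×3.2 + 0.007991×3.2² − 7.7774×10⁻⁵×3.2³ = 13.42 mg/L.

C_s ≈ 13.4 mg/L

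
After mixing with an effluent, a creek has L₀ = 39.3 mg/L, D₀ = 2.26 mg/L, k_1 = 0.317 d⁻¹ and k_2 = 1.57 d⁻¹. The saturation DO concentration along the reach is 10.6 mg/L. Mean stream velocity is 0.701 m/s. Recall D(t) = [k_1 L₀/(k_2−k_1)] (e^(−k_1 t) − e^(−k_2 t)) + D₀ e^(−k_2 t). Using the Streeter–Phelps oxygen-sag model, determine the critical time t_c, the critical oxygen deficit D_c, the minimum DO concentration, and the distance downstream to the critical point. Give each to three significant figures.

t_c ≈ 1.07 d; D_c ≈ 5.65 mg/L; min DO ≈ 4.95 mg/L; x_c ≈ 64.9 km

With k_2/k_1 = 4.953 and 1 − D₀(k_2−k_1)/(k_1 L₀) = 0.7727,
t_c = ln(4.953 × 0.7727) / (1.57 − 0.317) = ln(3.827) / 1.253 = 1.342/1.253 = 1.071 d.
L(t_c) = L₀ e^(−k_1 t_c) = 39.3 × 0.7121 = 27.99 mg/L, and at the critical point k_2 D_c = k_1 L, so D_c = (0.317/1.57) × 27.99 = 5.651 mg/L.
Minimum DO = C_s − D_c = 10.6 − 5.651 = 4.949 mg/L.
x_c = v t_c = 0.701 m/s × 1.071 d × 86400 s/d = 64870 m ≈ 64.9 km.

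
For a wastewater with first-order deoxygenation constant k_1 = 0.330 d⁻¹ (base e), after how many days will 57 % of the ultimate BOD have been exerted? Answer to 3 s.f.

t ≈ 2.56 d

y/L₀ = 1 − e^(−k_1 t) = 0.57 ⇒ e^(−k_1 t) = 0.430
t = −ln(0.430) / 0.330 = 0.8440 / 0.330 = 2.557 d.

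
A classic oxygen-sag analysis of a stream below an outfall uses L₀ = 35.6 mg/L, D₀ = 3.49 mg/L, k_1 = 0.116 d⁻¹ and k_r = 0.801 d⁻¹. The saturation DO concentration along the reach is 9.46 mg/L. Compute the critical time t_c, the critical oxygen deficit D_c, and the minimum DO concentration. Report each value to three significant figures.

t_c ≈ 1.56 d; D_c ≈ 4.30 mg/L; min DO ≈ 5.16 mg/L

At the critical point dD/dt = 0, so k_1 L₀ e^(−k_1 t) = k_r D. Substituting D(t) from the Streeter–Phelps equation and solving for t gives
t_c = ln[(k_r/k_1)(1 − D₀(k_r−k_1)/(k_1 L₀))] / (k_r−k_1).
Here k_r−k_1 = 0.6850 d⁻¹ and 1 − D₀(k_r−k_1)/(k_1 L₀) = 1 − 3.49×0.6850/(0.116×35.6) = 0.4211, so
t_c = ln(6.905 × 0.4211) / 0.6850 = 1.067 / 0.6850 = 1.558 d.
D_c = (k_1/k_r) L₀ e^(−k_1 t_c) = (0.116/0.801) × 35.6 × e^(−0.116×1.558) = 0.1448 × 35.6 × 0.8346 = 4.303 mg/L.
Minimum DO = C_s − D_c = 9.46 − 4.303 = 5.157 mg/L.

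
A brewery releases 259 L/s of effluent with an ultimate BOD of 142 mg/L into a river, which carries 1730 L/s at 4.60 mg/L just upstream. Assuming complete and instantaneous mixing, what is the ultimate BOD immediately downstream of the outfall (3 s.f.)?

22.5 mg/L

Flow-weighted mixing: C = (Q_r C_r + Q_w C_w)/(Q_r + Q_w)
= (1730×4.60 + 259×142)/(1730 + 259) = 44740/1989 = 22.49 mg/L.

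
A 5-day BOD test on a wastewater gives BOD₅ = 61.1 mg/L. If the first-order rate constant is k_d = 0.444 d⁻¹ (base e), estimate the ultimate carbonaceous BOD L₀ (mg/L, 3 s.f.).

L₀ ≈ 68.5 mg/L

BOD₅ = L₀(1 − e^(−5k_d)) ⇒ L₀ = BOD₅ / (1 − e^(−5×0.444))
= 61.1 / (1 − 0.1086) = 61.1 / 0.8914 = 68.54 mg/L.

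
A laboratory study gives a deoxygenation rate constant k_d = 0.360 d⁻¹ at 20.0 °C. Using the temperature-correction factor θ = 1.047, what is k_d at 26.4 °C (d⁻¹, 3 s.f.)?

k_d(T₂) = k_d(T₁) · θ^(T₂−T₁) = 0.360 × 1.047^(26.4−20.0)
= 0.360 × 1.047^6.40 = 0.360 × 1.342 = 0.4830 d⁻¹.

k_d ≈ 0.483 d⁻¹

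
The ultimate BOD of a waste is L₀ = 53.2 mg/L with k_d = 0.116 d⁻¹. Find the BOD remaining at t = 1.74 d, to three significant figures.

L_t = L₀ e^(−k_d t) = 53.2 × e^(−0.116×1.74) = 53.2 × 0.8172 = 43.48 mg/L.

L ≈ 43.5 mg/L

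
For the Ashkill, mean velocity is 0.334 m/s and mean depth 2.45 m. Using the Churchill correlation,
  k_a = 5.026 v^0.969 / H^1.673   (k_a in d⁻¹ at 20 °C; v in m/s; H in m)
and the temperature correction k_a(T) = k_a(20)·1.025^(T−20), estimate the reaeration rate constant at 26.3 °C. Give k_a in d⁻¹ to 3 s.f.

k_a ≈ 0.453 d⁻¹

k_a(20) = 5.026 × 0.334^0.969 / 2.45^1.673 = 5.026 × 0.3455 / 4.478 = 0.3878 d⁻¹.
k_a(26.3) = 0.3878 × 1.025^(26.3−20) = 0.3878 × 1.168 = 0.4531 d⁻¹.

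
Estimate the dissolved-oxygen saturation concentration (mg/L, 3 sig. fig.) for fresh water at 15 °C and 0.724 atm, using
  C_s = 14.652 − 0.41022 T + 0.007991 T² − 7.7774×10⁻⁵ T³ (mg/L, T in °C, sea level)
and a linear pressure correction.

C_s ≈ 7.26 mg/L

At sea level: C_s = 14.652 − 0.41022×15 + 0.007991×15² − 7.7774×10⁻⁵×15³ = 10.03 mg/L.
Pressure correction: C_s' = 10.03 × 0.724 = 7.265 mg/L.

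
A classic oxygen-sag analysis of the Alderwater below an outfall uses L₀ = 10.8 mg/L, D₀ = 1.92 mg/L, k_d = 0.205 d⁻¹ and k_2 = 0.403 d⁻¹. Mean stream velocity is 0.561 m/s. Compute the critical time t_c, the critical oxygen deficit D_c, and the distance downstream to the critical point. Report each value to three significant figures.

t_c ≈ 2.46 d; D_c ≈ 3.32 mg/L; x_c ≈ 119 km

At the critical point dD/dt = 0, so k_d L₀ e^(−k_d t) = k_2 D. Substituting D(t) from the Streeter–Phelps equation and solving for t gives
t_c = ln[(k_2/k_d)(1 − D₀(k_2−k_d)/(k_d L₀))] / (k_2−k_d).
Here k_2−k_d = 0.1980 d⁻¹ and 1 − D₀(k_2−k_d)/(k_d L₀) = 1 − 1.92×0.1980/(0.205×10.8) = 0.8283, so
t_c = ln(1.966 × 0.8283) / 0.1980 = 0.4875 / 0.1980 = 2.462 d.
D_c = (k_d/k_2) L₀ e^(−k_d t_c) = (0.205/0.403) × 10.8 × e^(−0.205×2.462) = 0.5087 × 10.8 × 0.6036 = 3.316 mg/L.
x_c = v t_c = 0.561 m/s × 2.462 d × 86400 s/d = 119300 m ≈ 119 km.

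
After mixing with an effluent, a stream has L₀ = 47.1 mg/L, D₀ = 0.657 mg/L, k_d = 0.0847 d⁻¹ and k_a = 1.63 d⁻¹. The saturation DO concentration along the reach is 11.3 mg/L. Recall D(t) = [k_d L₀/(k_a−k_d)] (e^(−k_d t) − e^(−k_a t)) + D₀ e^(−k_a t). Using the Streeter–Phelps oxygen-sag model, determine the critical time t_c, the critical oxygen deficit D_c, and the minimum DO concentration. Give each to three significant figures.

With k_a/k_d = 19.24 and 1 − D₀(k_a−k_d)/(k_d L₀) = 0.7455,
t_c = ln(19.24 × 0.7455) / (1.63 − 0.0847) = ln(14.35) / 1.545 = 2.664/1.545 = 1.724 d.
L(t_c) = L₀ e^(−k_d t_c) = 47.1 × 0.8642 = 40.70 mg/L, and at the critical point k_a D_c = k_d L, so D_c = (0.0847/1.63) × 40.70 = 2.115 mg/L.
Minimum DO = C_s − D_c = 11.3 − 2.115 = 9.185 mg/L.

t_c ≈ 1.72 d; D_c ≈ 2.12 mg/L; min DO ≈ 9.18 mg/L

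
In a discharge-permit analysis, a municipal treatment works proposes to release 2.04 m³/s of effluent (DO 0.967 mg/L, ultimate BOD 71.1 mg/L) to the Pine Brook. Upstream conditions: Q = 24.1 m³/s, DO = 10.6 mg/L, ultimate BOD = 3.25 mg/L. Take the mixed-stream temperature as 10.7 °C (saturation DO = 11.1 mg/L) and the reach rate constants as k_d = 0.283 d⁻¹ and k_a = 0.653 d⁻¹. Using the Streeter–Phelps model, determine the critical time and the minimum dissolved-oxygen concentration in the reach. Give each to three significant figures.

Mixed DO = (24.1×10.6 + 2.04×0.967)/(24.1+2.04) = 257.4/26.14 = 9.848 mg/L.
Mixed L₀ = (24.1×3.25 + 2.04×71.1)/(26.14) = 223.4/26.14 = 8.545 mg/L.
Initial deficit D₀ = C_s − DO₀ = 11.1 − 9.848 = 1.252 mg/L.
t_c = (1/0.3700) ln[(0.653/0.283)(1 − 1.252×0.3700/(0.283×8.545))] = 2.703 × ln(1.865) = 1.685 d.
D_c = (0.283/0.653) × 8.545 × e^(−0.283×1.685) = 0.4334 × 8.545 × 0.6207 = 2.299 mg/L.
Minimum DO = 11.1 − 2.299 = 8.801 mg/L.

t_c ≈ 1.69 d; minimum DO ≈ 8.80 mg/L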